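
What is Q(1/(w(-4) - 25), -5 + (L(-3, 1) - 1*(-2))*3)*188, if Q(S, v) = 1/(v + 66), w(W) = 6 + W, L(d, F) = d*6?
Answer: 188/13 ≈ 14.462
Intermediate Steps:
L(d, F) = 6*d
Q(S, v) = 1/(66 + v)
Q(1/(w(-4) - 25), -5 + (L(-3, 1) - 1*(-2))*3)*188 = 188/(66 + (-5 + (6*(-3) - 1*(-2))*3)) = 188/(66 + (-5 + (-18 + 2)*3)) = 188/(66 + (-5 - 16*3)) = 188/(66 + (-5 - 48)) = 188/(66 - 53) = 188/13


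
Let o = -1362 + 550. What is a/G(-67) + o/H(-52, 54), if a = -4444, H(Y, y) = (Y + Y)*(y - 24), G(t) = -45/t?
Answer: -15482287/2340 ≈ -6616.4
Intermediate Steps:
H(Y, y) = 2*Y*(-24 + y) (H(Y, y) = (2*Y)*(-24 + y) = 2*Y*(-24 + y))
o = -812
a/G(-67) + o/H(-52, 54) = -4444/((-45/(-67))) - 812*(-1/(104*(-24 + 54))) = -4444/((-45*(-1/67))) - 812/(2*(-52)*30) = -4444/45/67 - 812/(-3120) = -4444*67/45 - 812*(-1/3120) = -297748/45 + 203/780 = -15482287/2340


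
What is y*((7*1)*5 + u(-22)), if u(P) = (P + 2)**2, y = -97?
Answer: -42195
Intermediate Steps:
u(P) = (2 + P)**2
y*((7*1)*5 + u(-22)) = -97*((7*1)*5 + (2 - 22)**2) = -97*(7*5 + (-20)**2) = -97*(35 + 400) = -97*435 = -42195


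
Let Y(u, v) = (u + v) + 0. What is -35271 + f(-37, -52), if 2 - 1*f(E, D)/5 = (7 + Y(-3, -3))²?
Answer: -35266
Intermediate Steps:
Y(u, v) = u + v
f(E, D) = 5 (f(E, D) = 10 - 5*(7 + (-3 - 3))² = 10 - 5*(7 - 6)² = 10 - 5*1² = 10 - 5*1 = 10 - 5 = 5)
-35271 + f(-37, -52) = -35271 + 5 = -35266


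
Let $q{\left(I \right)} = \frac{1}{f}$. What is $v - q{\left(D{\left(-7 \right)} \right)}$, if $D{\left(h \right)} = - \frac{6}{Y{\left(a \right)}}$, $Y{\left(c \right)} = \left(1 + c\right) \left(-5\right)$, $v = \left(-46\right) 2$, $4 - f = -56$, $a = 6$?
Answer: $- \frac{5521}{60} \approx -92.017$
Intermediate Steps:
$f = 60$ ($f = 4 - -56 = 4 + 56 = 60$)
$v = -92$
$Y{\left(c \right)} = -5 - 5 c$
$D{\left(h \right)} = \frac{6}{35}$ ($D{\left(h \right)} = - \frac{6}{-5 - 30} = - \frac{6}{-35} = \left(-6\right) \left(- \frac{1}{35}\right) = \frac{6}{35}$)
$q{\left(I \right)} = \frac{1}{60}$
$v - q{\left(D{\left(-7 \right)} \right)} = -92 - \frac{1}{60} = - \frac{5521}{60}$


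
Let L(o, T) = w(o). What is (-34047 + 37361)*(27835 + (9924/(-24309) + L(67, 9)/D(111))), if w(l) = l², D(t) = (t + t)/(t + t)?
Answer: 867996464096/8103 ≈ 1.0712e+8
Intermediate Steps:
D(t) = 1 (D(t) = (2*t)/((2*t)) = (2*t)*(1/(2*t)) = 1)
L(o, T) = o²
(-34047 + 37361)*(27835 + (9924/(-24309) + L(67, 9)/D(111))) = (-34047 + 37361)*(27835 + (9924/(-24309) + 67²/1)) = 3314*(27835 + (9924*(-1/24309) + 4489*1)) = 3314*(27835 + (-3308/8103 + 4489)) = 3314*(27835 + 36371059/8103) = 3314*(261918064/8103) = 867996464096/8103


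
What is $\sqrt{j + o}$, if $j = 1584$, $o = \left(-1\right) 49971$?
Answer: $127 i \sqrt{3} \approx 219.97 i$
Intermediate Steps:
$o = -49971$
$\sqrt{j + o} = \sqrt{1584 - 49971} = \sqrt{-48387} = 127 i \sqrt{3}$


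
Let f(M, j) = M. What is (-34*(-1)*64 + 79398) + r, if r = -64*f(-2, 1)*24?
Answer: 84646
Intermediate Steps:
r = 3072 (r = -64*(-2)*24 = 128*24 = 3072)
(-34*(-1)*64 + 79398) + r = (-34*(-1)*64 + 79398) + 3072 = (34*64 + 79398) + 3072 = (2176 + 79398) + 3072 = 81574 + 3072 = 84646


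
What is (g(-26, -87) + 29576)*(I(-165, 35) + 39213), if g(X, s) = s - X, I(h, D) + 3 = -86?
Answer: 1154744860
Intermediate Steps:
I(h, D) = -89 (I(h, D) = -3 - 86 = -89)
(g(-26, -87) + 29576)*(I(-165, 35) + 39213) = ((-87 - 1*(-26)) + 29576)*(-89 + 39213) = ((-87 + 26) + 29576)*39124 = (-61 + 29576)*39124 = 29515*39124 = 1154744860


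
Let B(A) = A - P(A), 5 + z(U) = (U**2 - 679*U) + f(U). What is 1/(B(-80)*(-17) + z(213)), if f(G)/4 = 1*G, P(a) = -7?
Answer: -1/97170 ≈ -1.0291e-5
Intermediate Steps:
f(G) = 4*G (f(G) = 4*(1*G) = 4*G)
z(U) = -5 + U**2 - 675*U (z(U) = -5 + ((U**2 - 679*U) + 4*U) = -5 + (U**2 - 675*U) = -5 + U**2 - 675*U)
B(A) = 7 + A (B(A) = A - 1*(-7) = A + 7 = 7 + A)
1/(B(-80)*(-17) + z(213)) = 1/((7 - 80)*(-17) + (-5 + 213**2 - 675*213)) = 1/(-73*(-17) + (-5 + 45369 - 143775)) = 1/(1241 - 98411) = 1/(-97170) = -1/97170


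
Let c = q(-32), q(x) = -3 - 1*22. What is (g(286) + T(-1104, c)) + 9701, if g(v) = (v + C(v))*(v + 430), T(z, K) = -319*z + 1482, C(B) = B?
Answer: 772911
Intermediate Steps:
q(x) = -25 (q(x) = -3 - 22 = -25)
c = -25
T(z, K) = 1482 - 319*z
g(v) = 2*v*(430 + v) (g(v) = (v + v)*(v + 430) = (2*v)*(430 + v) = 2*v*(430 + v))
(g(286) + T(-1104, c)) + 9701 = (2*286*(430 + 286) + (1482 - 319*(-1104))) + 9701 = (2*286*716 + (1482 + 352176)) + 9701 = (409552 + 353658) + 9701 = 763210 + 9701 = 772911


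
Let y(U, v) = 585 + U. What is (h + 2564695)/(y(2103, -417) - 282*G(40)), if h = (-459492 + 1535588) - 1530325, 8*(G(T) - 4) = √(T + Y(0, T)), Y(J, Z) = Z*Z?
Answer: 438976928/52773 + 99191902*√410/263865 ≈ 15930.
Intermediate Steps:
Y(J, Z) = Z²
G(T) = 4 + √(T + T²)/8
h = -454229 (h = 1076096 - 1530325 = -454229)
(h + 2564695)/(y(2103, -417) - 282*G(40)) = (-454229 + 2564695)/((585 + 2103) - 282*(4 + √(40*(1 + 40))/8)) = 2110466/(2688 - 282*(4 + √(40*41)/8)) = 2110466/(2688 - 282*(4 + √1640/8)) = 2110466/(2688 - 282*(4 + (2*√410)/8)) = 2110466/(2688 - 282*(4 + √410/4)) = 2110466/(2688 + (-1128 - 141*√410/2)) = 2110466/(1560 - 141*√410/2)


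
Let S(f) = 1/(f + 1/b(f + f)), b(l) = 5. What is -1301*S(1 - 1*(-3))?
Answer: -6505/21 ≈ -309.76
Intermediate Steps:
S(f) = 1/(⅕ + f) (S(f) = 1/(f + 1/5) = 1/(f + ⅕) = 1/(⅕ + f))
-1301*S(1 - 1*(-3)) = -6505/(1 + 5*(1 - 1*(-3))) = -6505/(1 + 5*(1 + 3)) = -6505/(1 + 5*4) = -6505/(1 + 20) = -6505/21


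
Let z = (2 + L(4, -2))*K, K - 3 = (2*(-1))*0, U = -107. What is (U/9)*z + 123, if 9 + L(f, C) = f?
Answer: 230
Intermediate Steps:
L(f, C) = -9 + f
K = 3 (K = 3 + (2*(-1))*0 = 3 - 2*0 = 3 + 0 = 3)
z = -9 (z = (2 + (-9 + 4))*3 = (2 - 5)*3 = -3*3 = -9)
(U/9)*z + 123 = -107/9*(-9) + 123 = 107 + 123 = 230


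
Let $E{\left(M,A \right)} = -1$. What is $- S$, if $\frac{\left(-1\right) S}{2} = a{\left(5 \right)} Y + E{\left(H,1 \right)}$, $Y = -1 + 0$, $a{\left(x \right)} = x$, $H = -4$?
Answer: $-12$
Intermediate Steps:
$Y = -1$
$S = 12$ ($S = - 2 \left(5 \left(-1\right) - 1\right) = - 2 \left(-5 - 1\right) = \left(-2\right) \left(-6\right) = 12$)
$- S = \left(-1\right) 12 = -12$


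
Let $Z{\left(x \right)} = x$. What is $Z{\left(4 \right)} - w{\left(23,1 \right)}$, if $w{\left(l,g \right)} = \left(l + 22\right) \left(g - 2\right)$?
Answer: $49$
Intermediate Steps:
$w{\left(l,g \right)} = \left(-2 + g\right) \left(22 + l\right)$ ($w{\left(l,g \right)} = \left(22 + l\right) \left(-2 + g\right) = \left(-2 + g\right) \left(22 + l\right)$)
$Z{\left(4 \right)} - w{\left(23,1 \right)} = 4 - \left(-44 - 46 + 22 \cdot 1 + 1 \cdot 23\right) = 4 - \left(-44 - 46 + 22 + 23\right) = 4 - -45 = 4 + 45 = 49$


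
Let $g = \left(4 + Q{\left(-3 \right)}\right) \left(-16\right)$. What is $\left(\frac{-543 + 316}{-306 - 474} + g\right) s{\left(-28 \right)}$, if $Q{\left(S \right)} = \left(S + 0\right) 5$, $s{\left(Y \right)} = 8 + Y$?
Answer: $- \frac{137507}{39} \approx -3525.8$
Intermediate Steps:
$Q{\left(S \right)} = 5 S$ ($Q{\left(S \right)} = S 5 = 5 S$)
$g = 176$ ($g = \left(4 + 5 \left(-3\right)\right) \left(-16\right) = \left(4 - 15\right) \left(-16\right) = \left(-11\right) \left(-16\right) = 176$)
$\left(\frac{-543 + 316}{-306 - 474} + g\right) s{\left(-28 \right)} = \left(\frac{-543 + 316}{-306 - 474} + 176\right) \left(8 - 28\right) = \left(- \frac{227}{-780} + 176\right) \left(-20\right) = \left(\left(-227\right) \left(- \frac{1}{780}\right) + 176\right) \left(-20\right) = \left(\frac{227}{780} + 176\right) \left(-20\right) = \frac{137507}{780} \left(-20\right) = - \frac{137507}{39}$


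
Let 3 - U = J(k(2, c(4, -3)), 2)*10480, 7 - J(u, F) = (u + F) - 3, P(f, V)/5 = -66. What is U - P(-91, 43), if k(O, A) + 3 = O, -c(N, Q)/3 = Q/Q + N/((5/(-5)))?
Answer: -93987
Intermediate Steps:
c(N, Q) = -3 + 3*N (c(N, Q) = -3*(Q/Q + N/((5/(-5)))) = -3*(1 + N/((5*(-⅕)))) = -3*(1 + N/(-1)) = -3*(1 + N*(-1)) = -3*(1 - N) = -3 + 3*N)
k(O, A) = -3 + O
P(f, V) = -330 (P(f, V) = 5*(-66) = -330)
J(u, F) = 10 - F - u (J(u, F) = 7 - ((u + F) - 3) = 7 - ((F + u) - 3) = 7 - (-3 + F + u) = 7 + (3 - F - u) = 10 - F - u)
U = -94317 (U = 3 - (10 - 1*2 - (-3 + 2))*10480 = 3 - (10 - 2 - 1*(-1))*10480 = 3 - (10 - 2 + 1)*10480 = 3 - 9*10480 = 3 - 1*94320 = 3 - 94320 = -94317)
U - P(-91, 43) = -94317 - 1*(-330) = -94317 + 330 = -93987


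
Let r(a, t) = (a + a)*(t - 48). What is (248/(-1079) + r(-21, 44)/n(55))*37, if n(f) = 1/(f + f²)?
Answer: 20657747944/1079 ≈ 1.9145e+7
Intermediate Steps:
r(a, t) = 2*a*(-48 + t) (r(a, t) = (2*a)*(-48 + t) = 2*a*(-48 + t))
(248/(-1079) + r(-21, 44)/n(55))*37 = (248/(-1079) + (2*(-21)*(-48 + 44))/((1/(55*(1 + 55)))))*37 = (248*(-1/1079) + (2*(-21)*(-4))/(((1/55)/56)))*37 = (-248/1079 + 168/(((1/55)*(1/56))))*37 = (-248/1079 + 168/(1/3080))*37 = (-248/1079 + 168*3080)*37 = (-248/1079 + 517440)*37 = (558317512/1079)*37 = 20657747944/1079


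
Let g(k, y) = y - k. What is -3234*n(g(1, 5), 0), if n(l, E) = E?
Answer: 0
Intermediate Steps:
-3234*n(g(1, 5), 0) = -3234*0 = 0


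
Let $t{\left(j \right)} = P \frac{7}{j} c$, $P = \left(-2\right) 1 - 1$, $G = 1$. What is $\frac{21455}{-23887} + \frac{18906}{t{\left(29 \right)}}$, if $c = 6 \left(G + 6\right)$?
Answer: $- \frac{2185924058}{3511389} \approx -622.52$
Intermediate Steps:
$c = 42$ ($c = 6 \left(1 + 6\right) = 6 \cdot 7 = 42$)
$P = -3$ ($P = -2 - 1 = -3$)
$t{\left(j \right)} = - \frac{882}{j}$ ($t{\left(j \right)} = - 3 \frac{7}{j} 42 = - \frac{21}{j} 42 = - \frac{882}{j}$)
$\frac{21455}{-23887} + \frac{18906}{t{\left(29 \right)}} = \frac{21455}{-23887} + \frac{18906}{\left(-882\right) \frac{1}{29}} = 21455 \left(- \frac{1}{23887}\right) + \frac{18906}{\left(-882\right) \frac{1}{29}} = - \frac{21455}{23887} + \frac{18906}{- \frac{882}{29}} = - \frac{21455}{23887} + 18906 \left(- \frac{29}{882}\right) = - \frac{21455}{23887} - \frac{91379}{147} = - \frac{2185924058}{3511389}$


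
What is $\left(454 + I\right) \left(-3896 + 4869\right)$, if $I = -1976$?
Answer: $-1480906$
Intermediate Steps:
$\left(454 + I\right) \left(-3896 + 4869\right) = \left(454 - 1976\right) \left(-3896 + 4869\right) = \left(-1522\right) 973 = -1480906$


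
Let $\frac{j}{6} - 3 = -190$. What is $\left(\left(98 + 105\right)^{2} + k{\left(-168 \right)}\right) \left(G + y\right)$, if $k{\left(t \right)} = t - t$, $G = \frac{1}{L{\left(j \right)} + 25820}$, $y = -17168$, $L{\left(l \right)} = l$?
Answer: $- \frac{17473244972967}{24698} \approx -7.0748 \cdot 10^{8}$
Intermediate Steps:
$j = -1122$ ($j = 18 + 6 \left(-190\right) = 18 - 1140 = -1122$)
$G = \frac{1}{24698}$ ($G = \frac{1}{-1122 + 25820} = \frac{1}{24698} \approx 4.0489 \cdot 10^{-5}$)
$k{\left(t \right)} = 0$
$\left(\left(98 + 105\right)^{2} + k{\left(-168 \right)}\right) \left(G + y\right) = \left(\left(98 + 105\right)^{2} + 0\right) \left(\frac{1}{24698} - 17168\right) = \left(203^{2} + 0\right) \left(- \frac{424015263}{24698}\right) = \left(41209 + 0\right) \left(- \frac{424015263}{24698}\right) = 41209 \left(- \frac{424015263}{24698}\right) = - \frac{17473244972967}{24698}$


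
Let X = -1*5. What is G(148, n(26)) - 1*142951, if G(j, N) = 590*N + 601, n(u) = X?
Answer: -145300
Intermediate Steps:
X = -5
n(u) = -5
G(j, N) = 601 + 590*N
G(148, n(26)) - 1*142951 = (601 + 590*(-5)) - 1*142951 = (601 - 2950) - 142951 = -2349 - 142951 = -145300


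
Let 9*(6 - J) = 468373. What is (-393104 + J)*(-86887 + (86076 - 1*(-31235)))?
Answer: -121886302120/9 ≈ -1.3543e+10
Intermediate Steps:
J = -468319/9 (J = 6 - 1/9*468373 = 6 - 468373/9 = -468319/9 ≈ -52035.)
(-393104 + J)*(-86887 + (86076 - 1*(-31235))) = (-393104 - 468319/9)*(-86887 + (86076 - 1*(-31235))) = -4006255*(-86887 + (86076 + 31235))/9 = -4006255*(-86887 + 117311)/9 = -4006255/9*30424 = -121886302120/9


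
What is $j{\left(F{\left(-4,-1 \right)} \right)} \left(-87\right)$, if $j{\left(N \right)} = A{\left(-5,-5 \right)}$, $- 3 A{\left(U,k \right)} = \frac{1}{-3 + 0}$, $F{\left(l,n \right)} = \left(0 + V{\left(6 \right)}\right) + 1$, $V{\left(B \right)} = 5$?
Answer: $- \frac{29}{3} \approx -9.6667$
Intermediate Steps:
$F{\left(l,n \right)} = 6$ ($F{\left(l,n \right)} = \left(0 + 5\right) + 1 = 5 + 1 = 6$)
$A{\left(U,k \right)} = \frac{1}{9}$ ($A{\left(U,k \right)} = - \frac{1}{3 \left(-3 + 0\right)} = - \frac{1}{3 \left(-3\right)} = \left(- \frac{1}{3}\right) \left(- \frac{1}{3}\right) = \frac{1}{9}$)
$j{\left(N \right)} = \frac{1}{9}$
$j{\left(F{\left(-4,-1 \right)} \right)} \left(-87\right) = \frac{1}{9} \left(-87\right) = - \frac{29}{3}$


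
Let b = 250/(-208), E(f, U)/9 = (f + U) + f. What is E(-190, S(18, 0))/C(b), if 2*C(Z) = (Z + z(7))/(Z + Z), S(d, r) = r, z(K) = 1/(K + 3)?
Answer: -2850000/191 ≈ -14921.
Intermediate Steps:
z(K) = 1/(3 + K)
E(f, U) = 9*U + 18*f (E(f, U) = 9*((f + U) + f) = 9*((U + f) + f) = 9*(U + 2*f) = 9*U + 18*f)
b = -125/104 (b = 250*(-1/208) = -125/104 ≈ -1.2019)
C(Z) = (⅒ + Z)/(4*Z) (C(Z) = ((Z + 1/(3 + 7))/(Z + Z))/2 = ((Z + 1/10)/((2*Z)))/2 = ((Z + ⅒)*(1/(2*Z)))/2 = ((⅒ + Z)*(1/(2*Z)))/2 = ((⅒ + Z)/(2*Z))/2 = (⅒ + Z)/(4*Z))
E(-190, S(18, 0))/C(b) = (9*0 + 18*(-190))/(((1 + 10*(-125/104))/(40*(-125/104)))) = (0 - 3420)/(((1/40)*(-104/125)*(1 - 625/52))) = -3420/((1/40)*(-104/125)*(-573/52)) = -3420/573/2500 = -3420*2500/573 = -2850000/191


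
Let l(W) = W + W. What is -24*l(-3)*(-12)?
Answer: -1728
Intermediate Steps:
l(W) = 2*W
-24*l(-3)*(-12) = -48*(-3)*(-12) = -24*(-6)*(-12) = 144*(-12) = -1728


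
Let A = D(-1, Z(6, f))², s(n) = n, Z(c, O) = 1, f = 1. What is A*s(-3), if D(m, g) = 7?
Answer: -147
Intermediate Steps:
A = 49 (A = 7² = 49)
A*s(-3) = 49*(-3) = -147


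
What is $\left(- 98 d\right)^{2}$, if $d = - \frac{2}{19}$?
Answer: $\frac{38416}{361} \approx 106.42$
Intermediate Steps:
$d = - \frac{2}{19}$ ($d = \left(-2\right) \frac{1}{19} = - \frac{2}{19} \approx -0.10526$)
$\left(- 98 d\right)^{2} = \left(\left(-98\right) \left(- \frac{2}{19}\right)\right)^{2} = \left(\frac{196}{19}\right)^{2} = \frac{38416}{361}$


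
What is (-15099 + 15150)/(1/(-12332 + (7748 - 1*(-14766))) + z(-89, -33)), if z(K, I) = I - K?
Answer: 519282/570193 ≈ 0.91071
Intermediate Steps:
(-15099 + 15150)/(1/(-12332 + (7748 - 1*(-14766))) + z(-89, -33)) = (-15099 + 15150)/(1/(-12332 + (7748 - 1*(-14766))) + (-33 - 1*(-89))) = 51/(1/(-12332 + (7748 + 14766)) + (-33 + 89)) = 51/(1/(-12332 + 22514) + 56) = 51/(1/10182 + 56) = 51/(570193/10182) = 51*(10182/570193) = 519282/570193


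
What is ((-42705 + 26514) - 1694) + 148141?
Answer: 130256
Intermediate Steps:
((-42705 + 26514) - 1694) + 148141 = (-16191 - 1694) + 148141 = -17885 + 148141 = 130256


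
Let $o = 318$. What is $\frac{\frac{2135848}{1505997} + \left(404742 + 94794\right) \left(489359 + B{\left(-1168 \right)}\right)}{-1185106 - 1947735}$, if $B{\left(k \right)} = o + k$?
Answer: $- \frac{367505182645584376}{4718049147477} \approx -77894.0$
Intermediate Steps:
$B{\left(k \right)} = 318 + k$
$\frac{\frac{2135848}{1505997} + \left(404742 + 94794\right) \left(489359 + B{\left(-1168 \right)}\right)}{-1185106 - 1947735} = \frac{\frac{2135848}{1505997} + \left(404742 + 94794\right) \left(489359 + \left(318 - 1168\right)\right)}{-1185106 - 1947735} = \frac{2135848 \cdot \frac{1}{1505997} + 499536 \left(489359 - 850\right)}{-1185106 - 1947735} = \frac{\frac{2135848}{1505997} + 499536 \cdot 488509}{-3132841} = \left(\frac{2135848}{1505997} + 244027831824\right) \left(- \frac{1}{3132841}\right) = \frac{367505182645584376}{1505997} \left(- \frac{1}{3132841}\right) = - \frac{367505182645584376}{4718049147477}$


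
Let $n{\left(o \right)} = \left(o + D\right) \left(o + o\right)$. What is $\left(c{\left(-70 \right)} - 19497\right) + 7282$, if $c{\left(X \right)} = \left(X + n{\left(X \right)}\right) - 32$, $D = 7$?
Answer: $-3497$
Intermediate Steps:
$n{\left(o \right)} = 2 o \left(7 + o\right)$ ($n{\left(o \right)} = \left(o + 7\right) \left(o + o\right) = \left(7 + o\right) 2 o = 2 o \left(7 + o\right)$)
$c{\left(X \right)} = -32 + X + 2 X \left(7 + X\right)$ ($c{\left(X \right)} = \left(X + 2 X \left(7 + X\right)\right) - 32 = -32 + X + 2 X \left(7 + X\right)$)
$\left(c{\left(-70 \right)} - 19497\right) + 7282 = \left(\left(-32 - 70 + 2 \left(-70\right) \left(7 - 70\right)\right) - 19497\right) + 7282 = \left(\left(-32 - 70 + 2 \left(-70\right) \left(-63\right)\right) - 19497\right) + 7282 = \left(\left(-32 - 70 + 8820\right) - 19497\right) + 7282 = \left(8718 - 19497\right) + 7282 = -10779 + 7282 = -3497$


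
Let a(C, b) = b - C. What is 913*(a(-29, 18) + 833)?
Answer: 803440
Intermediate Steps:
913*(a(-29, 18) + 833) = 913*((18 - 1*(-29)) + 833) = 913*((18 + 29) + 833) = 913*(47 + 833) = 913*880 = 803440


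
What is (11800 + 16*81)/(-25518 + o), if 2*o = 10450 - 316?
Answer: -13096/20451 ≈ -0.64036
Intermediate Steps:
o = 5067 (o = (10450 - 316)/2 = (½)*10134 = 5067)
(11800 + 16*81)/(-25518 + o) = (11800 + 16*81)/(-25518 + 5067) = (11800 + 1296)/(-20451) = 13096*(-1/20451) = -13096/20451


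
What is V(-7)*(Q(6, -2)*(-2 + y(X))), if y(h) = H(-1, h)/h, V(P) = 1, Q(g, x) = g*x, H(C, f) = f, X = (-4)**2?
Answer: 12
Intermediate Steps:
X = 16
y(h) = 1 (y(h) = h/h = 1)
V(-7)*(Q(6, -2)*(-2 + y(X))) = 1*((6*(-2))*(-2 + 1)) = 1*(-12*(-1)) = 1*12 = 12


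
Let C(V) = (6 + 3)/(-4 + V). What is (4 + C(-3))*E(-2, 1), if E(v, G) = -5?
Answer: -95/7 ≈ -13.571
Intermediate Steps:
C(V) = 9/(-4 + V)
(4 + C(-3))*E(-2, 1) = (4 + 9/(-4 - 3))*(-5) = (4 + 9/(-7))*(-5) = (4 + 9*(-⅐))*(-5) = (4 - 9/7)*(-5) = (19/7)*(-5) = -95/7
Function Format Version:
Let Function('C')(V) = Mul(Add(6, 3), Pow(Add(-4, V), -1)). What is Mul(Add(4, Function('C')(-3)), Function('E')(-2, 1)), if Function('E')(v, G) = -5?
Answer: Rational(-95, 7) ≈ -13.571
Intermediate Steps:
Function('C')(V) = Mul(9, Pow(Add(-4, V), -1))
Mul(Add(4, Function('C')(-3)), Function('E')(-2, 1)) = Mul(Add(4, Mul(9, Pow(Add(-4, -3), -1))), -5) = Mul(Add(4, Mul(9, Pow(-7, -1))), -5) = Mul(Add(4, Mul(9, Rational(-1, 7))), -5) = Mul(Add(4, Rational(-9, 7)), -5) = Mul(Rational(19, 7), -5) = Rational(-95, 7)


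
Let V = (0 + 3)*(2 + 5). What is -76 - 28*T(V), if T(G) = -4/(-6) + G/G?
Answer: -368/3 ≈ -122.67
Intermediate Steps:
V = 21 (V = 3*7 = 21)
T(G) = 5/3 (T(G) = -4*(-1/6) + 1 = 2/3 + 1 = 5/3)
-76 - 28*T(V) = -76 - 28*5/3 = -76 - 140/3 = -368/3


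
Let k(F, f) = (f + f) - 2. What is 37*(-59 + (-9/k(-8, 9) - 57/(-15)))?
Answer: -165057/80 ≈ -2063.2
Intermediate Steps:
k(F, f) = -2 + 2*f (k(F, f) = 2*f - 2 = -2 + 2*f)
37*(-59 + (-9/k(-8, 9) - 57/(-15))) = 37*(-59 + (-9/(-2 + 2*9) - 57/(-15))) = 37*(-59 + (-9/(-2 + 18) - 57*(-1/15))) = 37*(-59 + (-9/16 + 19/5)) = 37*(-59 + 259/80) = 37*(-4461/80) = -165057/80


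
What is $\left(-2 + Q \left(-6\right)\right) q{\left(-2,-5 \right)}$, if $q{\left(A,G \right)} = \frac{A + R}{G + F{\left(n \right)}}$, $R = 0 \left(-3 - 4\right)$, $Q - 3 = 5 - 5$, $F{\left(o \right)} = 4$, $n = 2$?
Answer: $-40$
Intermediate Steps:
$Q = 3$ ($Q = 3 + \left(5 - 5\right) = 3 + 0 = 3$)
$R = 0$ ($R = 0 \left(-7\right) = 0$)
$q{\left(A,G \right)} = \frac{A}{4 + G}$ ($q{\left(A,G \right)} = \frac{A + 0}{G + 4} = \frac{A}{4 + G}$)
$\left(-2 + Q \left(-6\right)\right) q{\left(-2,-5 \right)} = \left(-2 + 3 \left(-6\right)\right) \left(- \frac{2}{4 - 5}\right) = \left(-2 - 18\right) \left(- \frac{2}{-1}\right) = - 20 \left(\left(-2\right) \left(-1\right)\right) = \left(-20\right) 2 = -40$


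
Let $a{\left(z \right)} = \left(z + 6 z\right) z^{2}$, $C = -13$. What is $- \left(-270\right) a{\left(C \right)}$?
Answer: $-4152330$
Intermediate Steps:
$a{\left(z \right)} = 7 z^{3}$ ($a{\left(z \right)} = 7 z z^{2} = 7 z^{3}$)
$- \left(-270\right) a{\left(C \right)} = - \left(-270\right) 7 \left(-13\right)^{3} = - \left(-270\right) 7 \left(-2197\right) = - \left(-270\right) \left(-15379\right) = \left(-1\right) 4152330 = -4152330$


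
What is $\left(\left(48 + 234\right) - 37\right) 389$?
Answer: $95305$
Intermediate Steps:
$\left(\left(48 + 234\right) - 37\right) 389 = \left(282 - 37\right) 389 = 245 \cdot 389 = 95305$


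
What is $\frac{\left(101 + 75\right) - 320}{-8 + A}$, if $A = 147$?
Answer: $- \frac{144}{139} \approx -1.036$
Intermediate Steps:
$\frac{\left(101 + 75\right) - 320}{-8 + A} = \frac{\left(101 + 75\right) - 320}{-8 + 147} = \frac{176 - 320}{139} = \left(-144\right) \frac{1}{139} = - \frac{144}{139}$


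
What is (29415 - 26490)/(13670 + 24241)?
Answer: 975/12637 ≈ 0.077154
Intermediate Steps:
(29415 - 26490)/(13670 + 24241) = 2925/37911 = 2925*(1/37911) = 975/12637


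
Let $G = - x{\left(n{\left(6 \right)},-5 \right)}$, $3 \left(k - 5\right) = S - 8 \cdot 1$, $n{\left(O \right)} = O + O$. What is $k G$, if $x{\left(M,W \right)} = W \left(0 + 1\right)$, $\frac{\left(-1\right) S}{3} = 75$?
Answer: $- \frac{1090}{3} \approx -363.33$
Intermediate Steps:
$n{\left(O \right)} = 2 O$
$S = -225$ ($S = \left(-3\right) 75 = -225$)
$x{\left(M,W \right)} = W$ ($x{\left(M,W \right)} = W 1 = W$)
$k = - \frac{218}{3}$ ($k = 5 + \frac{-225 - 8 \cdot 1}{3} = 5 + \frac{-225 - 8}{3} = 5 + \frac{1}{3} \left(-233\right) = 5 - \frac{233}{3} = - \frac{218}{3} \approx -72.667$)
$G = 5$ ($G = \left(-1\right) \left(-5\right) = 5$)
$k G = \left(- \frac{218}{3}\right) 5 = - \frac{1090}{3}$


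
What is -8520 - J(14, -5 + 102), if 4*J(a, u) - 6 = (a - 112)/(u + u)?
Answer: -3306293/388 ≈ -8521.4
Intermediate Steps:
J(a, u) = 3/2 + (-112 + a)/(8*u) (J(a, u) = 3/2 + ((a - 112)/(u + u))/4 = 3/2 + ((-112 + a)/((2*u)))/4 = 3/2 + ((-112 + a)*(1/(2*u)))/4 = 3/2 + ((-112 + a)/(2*u))/4 = 3/2 + (-112 + a)/(8*u))
-8520 - J(14, -5 + 102) = -8520 - (-112 + 14 + 12*(-5 + 102))/(8*(-5 + 102)) = -8520 - (-112 + 14 + 12*97)/(8*97) = -8520 - (-112 + 14 + 1164)/(8*97) = -8520 - 1066/(8*97) = -8520 - 1*533/388 = -8520 - 533/388 = -3306293/388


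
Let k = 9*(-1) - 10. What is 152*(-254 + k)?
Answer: -41496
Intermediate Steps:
k = -19 (k = -9 - 10 = -19)
152*(-254 + k) = 152*(-254 - 19) = 152*(-273) = -41496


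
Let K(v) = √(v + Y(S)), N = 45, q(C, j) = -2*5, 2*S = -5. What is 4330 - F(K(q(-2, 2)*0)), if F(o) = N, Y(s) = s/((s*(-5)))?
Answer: 4285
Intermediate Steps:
S = -5/2 (S = (½)*(-5) = -5/2 ≈ -2.5000)
q(C, j) = -10
Y(s) = -⅕ (Y(s) = s/((-5*s)) = s*(-1/(5*s)) = -⅕)
K(v) = √(-⅕ + v) (K(v) = √(v - ⅕) = √(-⅕ + v))
F(o) = 45
4330 - F(K(q(-2, 2)*0)) = 4330 - 1*45 = 4330 - 45 = 4285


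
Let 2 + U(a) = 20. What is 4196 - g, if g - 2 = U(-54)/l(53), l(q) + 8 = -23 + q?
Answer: 46125/11 ≈ 4193.2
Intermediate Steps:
l(q) = -31 + q (l(q) = -8 + (-23 + q) = -31 + q)
U(a) = 18 (U(a) = -2 + 20 = 18)
g = 31/11 (g = 2 + 18/(-31 + 53) = 2 + 18/22 = 2 + 18*(1/22) = 2 + 9/11 = 31/11 ≈ 2.8182)
4196 - g = 4196 - 1*31/11 = 4196 - 31/11 = 46125/11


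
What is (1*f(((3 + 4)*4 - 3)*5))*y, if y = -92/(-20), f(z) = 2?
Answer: 46/5 ≈ 9.2000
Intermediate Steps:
y = 23/5 (y = -92*(-1/20) = 23/5 ≈ 4.6000)
(1*f(((3 + 4)*4 - 3)*5))*y = (1*2)*(23/5) = 2*(23/5) = 46/5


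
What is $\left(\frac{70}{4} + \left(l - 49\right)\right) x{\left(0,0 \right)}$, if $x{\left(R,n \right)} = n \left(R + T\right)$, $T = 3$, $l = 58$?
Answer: $0$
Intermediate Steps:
$x{\left(R,n \right)} = n \left(3 + R\right)$ ($x{\left(R,n \right)} = n \left(R + 3\right) = n \left(3 + R\right)$)
$\left(\frac{70}{4} + \left(l - 49\right)\right) x{\left(0,0 \right)} = \left(\frac{70}{4} + \left(58 - 49\right)\right) 0 \left(3 + 0\right) = \left(70 \cdot \frac{1}{4} + 9\right) 0 \cdot 3 = \left(\frac{35}{2} + 9\right) 0 = \frac{53}{2} \cdot 0 = 0$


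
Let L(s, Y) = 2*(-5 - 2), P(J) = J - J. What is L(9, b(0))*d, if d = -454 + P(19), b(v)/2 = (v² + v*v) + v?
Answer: 6356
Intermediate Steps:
b(v) = 2*v + 4*v² (b(v) = 2*((v² + v*v) + v) = 2*((v² + v²) + v) = 2*(2*v² + v) = 2*(v + 2*v²) = 2*v + 4*v²)
P(J) = 0
L(s, Y) = -14 (L(s, Y) = 2*(-7) = -14)
d = -454 (d = -454 + 0 = -454)
L(9, b(0))*d = -14*(-454) = 6356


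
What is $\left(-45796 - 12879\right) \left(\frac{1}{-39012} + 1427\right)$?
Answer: $- \frac{3266444467025}{39012} \approx -8.3729 \cdot 10^{7}$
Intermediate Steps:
$\left(-45796 - 12879\right) \left(\frac{1}{-39012} + 1427\right) = - 58675 \left(- \frac{1}{39012} + 1427\right) = \left(-58675\right) \frac{55670123}{39012} = - \frac{3266444467025}{39012}$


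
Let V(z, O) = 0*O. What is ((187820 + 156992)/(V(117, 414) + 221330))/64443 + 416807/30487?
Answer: 2972499636429887/217420619547765 ≈ 13.672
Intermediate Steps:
V(z, O) = 0
((187820 + 156992)/(V(117, 414) + 221330))/64443 + 416807/30487 = ((187820 + 156992)/(0 + 221330))/64443 + 416807/30487 = (344812/221330)*(1/64443) + 416807*(1/30487) = (344812*(1/221330))*(1/64443) + 416807/30487 = (172406/110665)*(1/64443) + 416807/30487 = 172406/7131584595 + 416807/30487 = 2972499636429887/217420619547765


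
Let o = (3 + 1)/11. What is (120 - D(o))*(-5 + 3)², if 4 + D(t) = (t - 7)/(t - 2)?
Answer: 4318/9 ≈ 479.78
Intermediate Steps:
o = 4/11 (o = 4*(1/11) = 4/11 ≈ 0.36364)
D(t) = -4 + (-7 + t)/(-2 + t) (D(t) = -4 + (t - 7)/(t - 2) = -4 + (-7 + t)/(-2 + t))
(120 - D(o))*(-5 + 3)² = (120 - (1 - 3*4/11)/(-2 + 4/11))*(-5 + 3)² = (120 - (1 - 12/11)/(-18/11))*(-2)² = (120 - (-11)*(-1)/(18*11))*4 = (120 - 1*1/18)*4 = (120 - 1/18)*4 = (2159/18)*4 = 4318/9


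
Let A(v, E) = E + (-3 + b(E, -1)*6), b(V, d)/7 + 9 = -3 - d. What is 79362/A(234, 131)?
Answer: -39681/167 ≈ -237.61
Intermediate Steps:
b(V, d) = -84 - 7*d (b(V, d) = -63 + 7*(-3 - d) = -63 + (-21 - 7*d) = -84 - 7*d)
A(v, E) = -465 + E (A(v, E) = E + (-3 + (-84 - 7*(-1))*6) = E + (-3 + (-84 + 7)*6) = E + (-3 - 77*6) = E + (-3 - 462) = E - 465 = -465 + E)
79362/A(234, 131) = 79362/(-465 + 131) = 79362/(-334) = 79362*(-1/334) = -39681/167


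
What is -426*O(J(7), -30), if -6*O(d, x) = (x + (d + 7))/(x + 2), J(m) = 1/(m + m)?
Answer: 22791/392 ≈ 58.140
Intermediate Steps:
J(m) = 1/(2*m)
O(d, x) = -(7 + d + x)/(6*(2 + x)) (O(d, x) = -(x + (d + 7))/(6*(x + 2)) = -(x + (7 + d))/(6*(2 + x)) = -(7 + d + x)/(6*(2 + x)))
-426*O(J(7), -30) = -71*(-7 - 1/(2*7) - 1*(-30))/(2 - 30) = -71*(-7 - 1/(2*7) + 30)/(-28) = -71*(-1)*(-7 - 1*1/14 + 30)/28 = -71*(-1)*(-7 - 1/14 + 30)/28 = -71*(-1)*321/(28*14) = -426*(-107/784) = 22791/392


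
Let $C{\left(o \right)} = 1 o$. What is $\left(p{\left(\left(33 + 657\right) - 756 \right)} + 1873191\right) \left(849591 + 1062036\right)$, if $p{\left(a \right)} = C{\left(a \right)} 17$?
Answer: $3578697646263$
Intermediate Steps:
$C{\left(o \right)} = o$
$p{\left(a \right)} = 17 a$ ($p{\left(a \right)} = a 17 = 17 a$)
$\left(p{\left(\left(33 + 657\right) - 756 \right)} + 1873191\right) \left(849591 + 1062036\right) = \left(17 \left(\left(33 + 657\right) - 756\right) + 1873191\right) \left(849591 + 1062036\right) = \left(17 \left(690 - 756\right) + 1873191\right) 1911627 = \left(17 \left(-66\right) + 1873191\right) 1911627 = \left(-1122 + 1873191\right) 1911627 = 1872069 \cdot 1911627 = 3578697646263$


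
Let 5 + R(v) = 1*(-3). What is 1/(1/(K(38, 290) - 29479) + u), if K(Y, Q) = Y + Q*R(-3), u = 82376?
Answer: 31761/2616344135 ≈ 1.2139e-5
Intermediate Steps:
R(v) = -8 (R(v) = -5 + 1*(-3) = -5 - 3 = -8)
K(Y, Q) = Y - 8*Q (K(Y, Q) = Y + Q*(-8) = Y - 8*Q)
1/(1/(K(38, 290) - 29479) + u) = 1/(1/((38 - 8*290) - 29479) + 82376) = 1/(1/((38 - 2320) - 29479) + 82376) = 1/(1/(-2282 - 29479) + 82376) = 1/(1/(-31761) + 82376) = 1/(-1/31761 + 82376) = 1/(2616344135/31761) = 31761/2616344135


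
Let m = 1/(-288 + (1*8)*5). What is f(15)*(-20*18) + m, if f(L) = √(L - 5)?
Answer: -1/248 - 360*√10 ≈ -1138.4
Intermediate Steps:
f(L) = √(-5 + L)
m = -1/248 (m = 1/(-288 + 8*5) = 1/(-288 + 40) = 1/(-248) = -1/248 ≈ -0.0040323)
f(15)*(-20*18) + m = √(-5 + 15)*(-20*18) - 1/248 = √10*(-360) - 1/248 = -360*√10 - 1/248 = -1/248 - 360*√10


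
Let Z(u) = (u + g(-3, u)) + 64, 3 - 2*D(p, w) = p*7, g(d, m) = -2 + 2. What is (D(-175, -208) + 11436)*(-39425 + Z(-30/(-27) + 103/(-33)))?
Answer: -46958102900/99 ≈ -4.7432e+8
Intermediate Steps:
g(d, m) = 0
D(p, w) = 3/2 - 7*p/2 (D(p, w) = 3/2 - p*7/2 = 3/2 - 7*p/2)
Z(u) = 64 + u (Z(u) = (u + 0) + 64 = u + 64 = 64 + u)
(D(-175, -208) + 11436)*(-39425 + Z(-30/(-27) + 103/(-33))) = ((3/2 - 7/2*(-175)) + 11436)*(-39425 + (64 + (-30/(-27) + 103/(-33)))) = ((3/2 + 1225/2) + 11436)*(-39425 + (64 + (-30*(-1/27) + 103*(-1/33)))) = (614 + 11436)*(-39425 + (64 + (10/9 - 103/33))) = 12050*(-39425 + (64 - 199/99)) = 12050*(-39425 + 6137/99) = 12050*(-3896938/99) = -46958102900/99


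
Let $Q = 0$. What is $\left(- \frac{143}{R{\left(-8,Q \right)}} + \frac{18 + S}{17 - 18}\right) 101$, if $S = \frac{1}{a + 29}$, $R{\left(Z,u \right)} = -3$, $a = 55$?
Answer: $\frac{251591}{84} \approx 2995.1$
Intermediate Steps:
$S = \frac{1}{84}$ ($S = \frac{1}{55 + 29} = \frac{1}{84} \approx 0.011905$)
$\left(- \frac{143}{R{\left(-8,Q \right)}} + \frac{18 + S}{17 - 18}\right) 101 = \left(- \frac{143}{-3} + \frac{18 + \frac{1}{84}}{17 - 18}\right) 101 = \left(\left(-143\right) \left(- \frac{1}{3}\right) + \frac{1513}{84 \left(-1\right)}\right) 101 = \left(\frac{143}{3} + \frac{1513}{84} \left(-1\right)\right) 101 = \left(\frac{143}{3} - \frac{1513}{84}\right) 101 = \frac{2491}{84} \cdot 101 = \frac{251591}{84}$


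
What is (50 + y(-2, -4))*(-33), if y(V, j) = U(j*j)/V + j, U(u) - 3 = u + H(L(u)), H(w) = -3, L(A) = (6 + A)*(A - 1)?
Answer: -1254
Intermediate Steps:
L(A) = (-1 + A)*(6 + A) (L(A) = (6 + A)*(-1 + A) = (-1 + A)*(6 + A))
U(u) = u (U(u) = 3 + (u - 3) = 3 + (-3 + u) = u)
y(V, j) = j + j²/V (y(V, j) = (j*j)/V + j = j²/V + j = j + j²/V)
(50 + y(-2, -4))*(-33) = (50 - 4*(-2 - 4)/(-2))*(-33) = (50 - 4*(-½)*(-6))*(-33) = (50 - 12)*(-33) = 38*(-33) = -1254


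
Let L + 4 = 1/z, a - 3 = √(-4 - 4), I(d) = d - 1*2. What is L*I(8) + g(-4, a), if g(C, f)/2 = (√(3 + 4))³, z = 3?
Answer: -22 + 14*√7 ≈ 15.041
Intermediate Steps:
I(d) = -2 + d (I(d) = d - 2 = -2 + d)
a = 3 + 2*I*√2 (a = 3 + √(-4 - 4) = 3 + √(-8) = 3 + 2*I*√2 ≈ 3.0 + 2.8284*I)
g(C, f) = 14*√7 (g(C, f) = 2*(√(3 + 4))³ = 2*(√7)³ = 2*(7*√7) = 14*√7)
L = -11/3 (L = -4 + 1/3 = -4 + ⅓ = -11/3 ≈ -3.6667)
L*I(8) + g(-4, a) = -11*(-2 + 8)/3 + 14*√7 = -11/3*6 + 14*√7 = -22 + 14*√7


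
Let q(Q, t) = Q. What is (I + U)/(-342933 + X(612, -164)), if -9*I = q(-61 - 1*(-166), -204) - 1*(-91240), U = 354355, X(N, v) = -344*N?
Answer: -3097850/4981149 ≈ -0.62191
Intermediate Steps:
I = -91345/9 (I = -((-61 - 1*(-166)) - 1*(-91240))/9 = -((-61 + 166) + 91240)/9 = -(105 + 91240)/9 = -⅑*91345 = -91345/9 ≈ -10149.)
(I + U)/(-342933 + X(612, -164)) = (-91345/9 + 354355)/(-342933 - 344*612) = 3097850/(9*(-342933 - 210528)) = (3097850/9)/(-553461) = (3097850/9)*(-1/553461) = -3097850/4981149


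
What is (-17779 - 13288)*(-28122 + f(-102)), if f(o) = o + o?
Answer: 880003842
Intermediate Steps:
f(o) = 2*o
(-17779 - 13288)*(-28122 + f(-102)) = (-17779 - 13288)*(-28122 + 2*(-102)) = -31067*(-28122 - 204) = -31067*(-28326) = 880003842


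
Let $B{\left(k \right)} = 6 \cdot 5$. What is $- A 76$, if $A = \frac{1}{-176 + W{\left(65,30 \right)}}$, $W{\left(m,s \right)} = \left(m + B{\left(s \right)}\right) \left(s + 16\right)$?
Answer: $- \frac{38}{2097} \approx -0.018121$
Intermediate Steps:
$B{\left(k \right)} = 30$
$W{\left(m,s \right)} = \left(16 + s\right) \left(30 + m\right)$ ($W{\left(m,s \right)} = \left(m + 30\right) \left(s + 16\right) = \left(30 + m\right) \left(16 + s\right) = \left(16 + s\right) \left(30 + m\right)$)
$A = \frac{1}{4194}$ ($A = \frac{1}{-176 + \left(480 + 16 \cdot 65 + 30 \cdot 30 + 65 \cdot 30\right)} = \frac{1}{-176 + \left(480 + 1040 + 900 + 1950\right)} = \frac{1}{-176 + 4370} = \frac{1}{4194} \approx 0.00023844$)
$- A 76 = - \frac{76}{4194} = \left(-1\right) \frac{38}{2097} = - \frac{38}{2097}$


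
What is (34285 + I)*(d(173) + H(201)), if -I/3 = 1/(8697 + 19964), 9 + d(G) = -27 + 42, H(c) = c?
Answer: 203406973074/28661 ≈ 7.0970e+6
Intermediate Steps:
d(G) = 6 (d(G) = -9 + (-27 + 42) = -9 + 15 = 6)
I = -3/28661 (I = -3/(8697 + 19964) = -3/28661 ≈ -0.00010467)
(34285 + I)*(d(173) + H(201)) = (34285 - 3/28661)*(6 + 201) = (982642382/28661)*207 = 203406973074/28661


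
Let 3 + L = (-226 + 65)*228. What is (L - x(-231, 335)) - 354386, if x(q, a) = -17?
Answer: -391080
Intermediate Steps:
L = -36711 (L = -3 + (-226 + 65)*228 = -3 - 161*228 = -3 - 36708 = -36711)
(L - x(-231, 335)) - 354386 = (-36711 - 1*(-17)) - 354386 = (-36711 + 17) - 354386 = -36694 - 354386 = -391080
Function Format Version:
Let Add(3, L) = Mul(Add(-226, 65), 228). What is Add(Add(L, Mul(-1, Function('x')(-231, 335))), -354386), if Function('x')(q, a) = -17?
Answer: -391080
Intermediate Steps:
L = -36711 (L = Add(-3, Mul(Add(-226, 65), 228)) = Add(-3, Mul(-161, 228)) = Add(-3, -36708) = -36711)
Add(Add(L, Mul(-1, Function('x')(-231, 335))), -354386) = Add(Add(-36711, Mul(-1, -17)), -354386) = Add(Add(-36711, 17), -354386) = Add(-36694, -354386) = -391080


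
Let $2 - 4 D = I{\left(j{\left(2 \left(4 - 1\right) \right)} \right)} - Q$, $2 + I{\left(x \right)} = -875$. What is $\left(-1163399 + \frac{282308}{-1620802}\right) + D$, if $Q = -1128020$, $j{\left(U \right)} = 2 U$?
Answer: $- \frac{4684715610153}{3241604} \approx -1.4452 \cdot 10^{6}$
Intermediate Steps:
$I{\left(x \right)} = -877$ ($I{\left(x \right)} = -2 - 875 = -877$)
$D = - \frac{1127141}{4}$ ($D = \frac{1}{2} - \frac{-877 - -1128020}{4} = \frac{1}{2} - \frac{-877 + 1128020}{4} = \frac{1}{2} - \frac{1127143}{4} = - \frac{1127141}{4} \approx -2.8179 \cdot 10^{5}$)
$\left(-1163399 + \frac{282308}{-1620802}\right) + D = \left(-1163399 + \frac{282308}{-1620802}\right) - \frac{1127141}{4} = \left(-1163399 + 282308 \left(- \frac{1}{1620802}\right)\right) - \frac{1127141}{4} = \left(-1163399 - \frac{141154}{810401}\right) - \frac{1127141}{4} = - \frac{942819854153}{810401} - \frac{1127141}{4} = - \frac{4684715610153}{3241604}$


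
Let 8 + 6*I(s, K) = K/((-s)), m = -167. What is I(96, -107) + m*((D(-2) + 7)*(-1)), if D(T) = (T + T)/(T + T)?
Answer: 768875/576 ≈ 1334.9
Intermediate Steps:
I(s, K) = -4/3 - K/(6*s) (I(s, K) = -4/3 + (K/((-s)))/6 = -4/3 + (K*(-1/s))/6 = -4/3 + (-K/s)/6 = -4/3 - K/(6*s))
D(T) = 1 (D(T) = (2*T)/((2*T)) = (2*T)*(1/(2*T)) = 1)
I(96, -107) + m*((D(-2) + 7)*(-1)) = (⅙)*(-1*(-107) - 8*96)/96 - 167*(1 + 7)*(-1) = (⅙)*(1/96)*(107 - 768) - 1336*(-1) = (⅙)*(1/96)*(-661) - 167*(-8) = -661/576 + 1336 = 768875/576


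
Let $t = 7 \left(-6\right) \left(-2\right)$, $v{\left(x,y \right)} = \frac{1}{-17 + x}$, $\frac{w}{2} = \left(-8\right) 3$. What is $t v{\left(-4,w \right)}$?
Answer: $-4$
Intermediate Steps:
$w = -48$ ($w = 2 \left(\left(-8\right) 3\right) = 2 \left(-24\right) = -48$)
$t = 84$ ($t = \left(-42\right) \left(-2\right) = 84$)
$t v{\left(-4,w \right)} = \frac{84}{-17 - 4} = \frac{84}{-21} = 84 \left(- \frac{1}{21}\right) = -4$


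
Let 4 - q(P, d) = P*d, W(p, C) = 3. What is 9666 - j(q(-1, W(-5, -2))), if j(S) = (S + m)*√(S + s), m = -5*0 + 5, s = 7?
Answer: 9666 - 12*√14 ≈ 9621.1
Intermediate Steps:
m = 5 (m = 0 + 5 = 5)
q(P, d) = 4 - P*d
j(S) = √(7 + S)*(5 + S) (j(S) = (S + 5)*√(S + 7) = (5 + S)*√(7 + S) = √(7 + S)*(5 + S))
9666 - j(q(-1, W(-5, -2))) = 9666 - √(7 + (4 - 1*(-1)*3))*(5 + (4 - 1*(-1)*3)) = 9666 - √(7 + (4 + 3))*(5 + (4 + 3)) = 9666 - √(7 + 7)*(5 + 7) = 9666 - √14*12 = 9666 - 12*√14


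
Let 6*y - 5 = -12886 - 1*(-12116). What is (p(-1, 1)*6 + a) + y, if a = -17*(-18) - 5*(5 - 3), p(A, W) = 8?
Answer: 433/2 ≈ 216.50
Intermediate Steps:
y = -255/2 (y = ⅚ + (-12886 - 1*(-12116))/6 = ⅚ + (-12886 + 12116)/6 = ⅚ + (⅙)*(-770) = ⅚ - 385/3 = -255/2 ≈ -127.50)
a = 296 (a = 306 - 5*2 = 306 - 10 = 296)
(p(-1, 1)*6 + a) + y = (8*6 + 296) - 255/2 = (48 + 296) - 255/2 = 344 - 255/2 = 433/2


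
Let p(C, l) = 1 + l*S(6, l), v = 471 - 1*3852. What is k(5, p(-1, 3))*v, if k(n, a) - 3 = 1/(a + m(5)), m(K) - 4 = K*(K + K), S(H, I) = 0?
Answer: -561246/55 ≈ -10204.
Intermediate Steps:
m(K) = 4 + 2*K² (m(K) = 4 + K*(K + K) = 4 + K*(2*K) = 4 + 2*K²)
v = -3381 (v = 471 - 3852 = -3381)
p(C, l) = 1 (p(C, l) = 1 + l*0 = 1 + 0 = 1)
k(n, a) = 3 + 1/(54 + a) (k(n, a) = 3 + 1/(a + (4 + 2*5²)) = 3 + 1/(a + (4 + 2*25)) = 3 + 1/(a + (4 + 50)) = 3 + 1/(a + 54) = 3 + 1/(54 + a))
k(5, p(-1, 3))*v = ((163 + 3*1)/(54 + 1))*(-3381) = ((163 + 3)/55)*(-3381) = ((1/55)*166)*(-3381) = (166/55)*(-3381) = -561246/55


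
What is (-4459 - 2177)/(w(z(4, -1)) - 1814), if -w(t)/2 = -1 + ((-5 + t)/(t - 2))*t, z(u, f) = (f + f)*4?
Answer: 8295/2239 ≈ 3.7048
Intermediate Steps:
z(u, f) = 8*f (z(u, f) = (2*f)*4 = 8*f)
w(t) = 2 - 2*t*(-5 + t)/(-2 + t) (w(t) = -2*(-1 + ((-5 + t)/(t - 2))*t) = -2*(-1 + ((-5 + t)/(-2 + t))*t) = -2*(-1 + t*(-5 + t)/(-2 + t)) = 2 - 2*t*(-5 + t)/(-2 + t))
(-4459 - 2177)/(w(z(4, -1)) - 1814) = (-4459 - 2177)/(2*(-2 - (8*(-1))² + 6*(8*(-1)))/(-2 + 8*(-1)) - 1814) = -6636/(2*(-2 - 1*(-8)² + 6*(-8))/(-2 - 8) - 1814) = -6636/(2*(-2 - 1*64 - 48)/(-10) - 1814) = -6636/(2*(-⅒)*(-2 - 64 - 48) - 1814) = -6636/(2*(-⅒)*(-114) - 1814) = -6636/(114/5 - 1814) = -6636/(-8956/5) = -6636*(-5/8956) = 8295/2239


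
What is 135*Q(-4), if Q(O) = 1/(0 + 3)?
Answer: 45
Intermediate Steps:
Q(O) = 1/3
135*Q(-4) = 135*(1/3) = 45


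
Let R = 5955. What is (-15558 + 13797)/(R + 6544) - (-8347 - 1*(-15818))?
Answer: -93381790/12499 ≈ -7471.1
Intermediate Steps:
(-15558 + 13797)/(R + 6544) - (-8347 - 1*(-15818)) = (-15558 + 13797)/(5955 + 6544) - (-8347 - 1*(-15818)) = -1761/12499 - (-8347 + 15818) = -1761*1/12499 - 1*7471 = -1761/12499 - 7471 = -93381790/12499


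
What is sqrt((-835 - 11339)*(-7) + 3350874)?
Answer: 6*sqrt(95447) ≈ 1853.7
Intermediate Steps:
sqrt((-835 - 11339)*(-7) + 3350874) = sqrt(-12174*(-7) + 3350874) = sqrt(85218 + 3350874) = sqrt(3436092) = 6*sqrt(95447)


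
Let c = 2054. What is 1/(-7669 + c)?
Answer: -1/5615 ≈ -0.00017809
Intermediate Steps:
1/(-7669 + c) = 1/(-7669 + 2054) = 1/(-5615) = -1/5615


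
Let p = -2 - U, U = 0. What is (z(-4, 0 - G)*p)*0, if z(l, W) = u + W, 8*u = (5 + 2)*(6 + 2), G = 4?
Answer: 0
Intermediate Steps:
u = 7 (u = ((5 + 2)*(6 + 2))/8 = (7*8)/8 = (1/8)*56 = 7)
z(l, W) = 7 + W
p = -2 (p = -2 - 1*0 = -2 + 0 = -2)
(z(-4, 0 - G)*p)*0 = ((7 + (0 - 1*4))*(-2))*0 = ((7 + (0 - 4))*(-2))*0 = ((7 - 4)*(-2))*0 = (3*(-2))*0 = -6*0 = 0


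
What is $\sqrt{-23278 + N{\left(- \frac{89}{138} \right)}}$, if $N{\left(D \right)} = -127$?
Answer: $i \sqrt{23405} \approx 152.99 i$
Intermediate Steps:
$\sqrt{-23278 + N{\left(- \frac{89}{138} \right)}} = \sqrt{-23278 - 127} = \sqrt{-23405} = i \sqrt{23405}$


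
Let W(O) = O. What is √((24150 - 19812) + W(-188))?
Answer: 5*√166 ≈ 64.421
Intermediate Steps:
√((24150 - 19812) + W(-188)) = √((24150 - 19812) - 188) = √(4338 - 188) = √4150 = 5*√166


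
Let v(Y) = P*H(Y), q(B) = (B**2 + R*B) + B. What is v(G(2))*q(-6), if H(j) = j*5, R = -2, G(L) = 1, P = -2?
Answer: -420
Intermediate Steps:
q(B) = B**2 - B (q(B) = (B**2 - 2*B) + B = B**2 - B)
H(j) = 5*j
v(Y) = -10*Y
v(G(2))*q(-6) = (-10*1)*(-6*(-1 - 6)) = -(-60)*(-7) = -10*42 = -420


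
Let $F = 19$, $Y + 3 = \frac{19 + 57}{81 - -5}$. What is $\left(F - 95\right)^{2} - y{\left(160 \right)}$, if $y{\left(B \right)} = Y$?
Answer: $\frac{248459}{43} \approx 5778.1$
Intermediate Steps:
$Y = - \frac{91}{43}$ ($Y = -3 + \frac{19 + 57}{81 - -5} = -3 + \frac{76}{81 + \left(-39 + 44\right)} = -3 + \frac{76}{81 + 5} = -3 + \frac{76}{86} = -3 + 76 \cdot \frac{1}{86} = -3 + \frac{38}{43} = - \frac{91}{43} \approx -2.1163$)
$y{\left(B \right)} = - \frac{91}{43}$
$\left(F - 95\right)^{2} - y{\left(160 \right)} = \left(19 - 95\right)^{2} - - \frac{91}{43} = \left(-76\right)^{2} + \frac{91}{43} = 5776 + \frac{91}{43} = \frac{248459}{43}$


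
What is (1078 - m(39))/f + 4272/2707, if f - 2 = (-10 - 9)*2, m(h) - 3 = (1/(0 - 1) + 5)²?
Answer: -904307/32484 ≈ -27.839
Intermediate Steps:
m(h) = 19 (m(h) = 3 + (1/(0 - 1) + 5)² = 3 + (1/(-1) + 5)² = 3 + (-1 + 5)² = 3 + 4² = 3 + 16 = 19)
f = -36 (f = 2 + (-10 - 9)*2 = 2 - 19*2 = 2 - 38 = -36)
(1078 - m(39))/f + 4272/2707 = (1078 - 1*19)/(-36) + 4272/2707 = (1078 - 19)*(-1/36) + 4272*(1/2707) = 1059*(-1/36) + 4272/2707 = -353/12 + 4272/2707 = -904307/32484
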